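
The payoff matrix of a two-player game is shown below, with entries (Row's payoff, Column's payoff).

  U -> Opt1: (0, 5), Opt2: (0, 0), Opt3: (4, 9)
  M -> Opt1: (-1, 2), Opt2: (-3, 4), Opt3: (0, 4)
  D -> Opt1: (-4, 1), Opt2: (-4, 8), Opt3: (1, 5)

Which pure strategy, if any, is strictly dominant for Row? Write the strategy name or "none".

U vs M: Opt1: 0>-1, Opt2: 0>-3, Opt3: 4>0.
U vs D: Opt1: 0>-4, Opt2: 0>-4, Opt3: 4>1.
U strictly beats every other strategy against every opponent action, so it is strictly dominant.

U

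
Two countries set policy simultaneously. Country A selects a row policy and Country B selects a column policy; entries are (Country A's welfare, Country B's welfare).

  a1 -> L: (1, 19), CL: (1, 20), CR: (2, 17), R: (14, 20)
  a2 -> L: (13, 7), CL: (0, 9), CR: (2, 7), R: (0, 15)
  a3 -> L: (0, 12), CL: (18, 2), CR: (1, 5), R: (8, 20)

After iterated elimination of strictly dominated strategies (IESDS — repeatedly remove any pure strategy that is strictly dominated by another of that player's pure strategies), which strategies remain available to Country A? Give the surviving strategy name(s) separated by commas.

For Country B, R strictly dominates L on the remaining rows (a1: 20>19, a2: 15>7, a3: 20>12); eliminate L.
Column CR is eliminated: R beats it against every remaining row (a1: 20>17, a2: 15>7, a3: 20>5).
For Country A, a1 strictly dominates a2 on the remaining columns (CL: 1>0, R: 14>0); eliminate a2.
Among the remaining strategies, none is strictly dominated by another pure strategy of the same player, so the elimination stops.
Surviving strategies — Country A: {a1, a3}; Country B: {CL, R}.

a1, a3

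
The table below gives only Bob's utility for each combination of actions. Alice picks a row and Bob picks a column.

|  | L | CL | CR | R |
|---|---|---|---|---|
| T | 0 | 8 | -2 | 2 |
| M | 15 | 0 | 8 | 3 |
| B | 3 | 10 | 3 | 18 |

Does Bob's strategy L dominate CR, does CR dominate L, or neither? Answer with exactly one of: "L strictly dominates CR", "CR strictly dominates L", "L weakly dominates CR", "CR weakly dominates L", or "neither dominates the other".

L weakly dominates CR

L's payoffs vs CR's, by Alice's action — T: 0>-2, M: 15>8, B: 3=3.
L is at least as good everywhere and strictly better somewhere (tied only at B), so L weakly but not strictly dominates CR.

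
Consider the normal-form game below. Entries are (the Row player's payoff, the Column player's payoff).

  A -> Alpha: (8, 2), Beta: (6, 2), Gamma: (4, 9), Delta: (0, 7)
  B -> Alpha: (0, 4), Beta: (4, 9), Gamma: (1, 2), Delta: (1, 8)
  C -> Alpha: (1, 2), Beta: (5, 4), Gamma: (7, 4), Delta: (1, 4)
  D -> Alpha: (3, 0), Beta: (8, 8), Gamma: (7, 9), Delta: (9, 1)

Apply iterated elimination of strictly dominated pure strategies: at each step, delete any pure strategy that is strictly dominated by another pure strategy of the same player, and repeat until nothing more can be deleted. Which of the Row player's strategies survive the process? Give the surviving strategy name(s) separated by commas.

C, D

For the Row player, D strictly dominates B on the remaining columns (Alpha: 3>0, Beta: 8>4, Gamma: 7>1, Delta: 9>1); eliminate B.
Column Alpha is eliminated: Gamma beats it against every remaining row (A: 9>2, C: 4>2, D: 9>0).
For the Row player, D strictly dominates A on the remaining columns (Beta: 8>6, Gamma: 7>4, Delta: 9>0); eliminate A.
Among the remaining strategies, none is strictly dominated by another pure strategy of the same player, so the elimination stops.
Surviving strategies — the Row player: {C, D}; the Column player: {Beta, Gamma, Delta}.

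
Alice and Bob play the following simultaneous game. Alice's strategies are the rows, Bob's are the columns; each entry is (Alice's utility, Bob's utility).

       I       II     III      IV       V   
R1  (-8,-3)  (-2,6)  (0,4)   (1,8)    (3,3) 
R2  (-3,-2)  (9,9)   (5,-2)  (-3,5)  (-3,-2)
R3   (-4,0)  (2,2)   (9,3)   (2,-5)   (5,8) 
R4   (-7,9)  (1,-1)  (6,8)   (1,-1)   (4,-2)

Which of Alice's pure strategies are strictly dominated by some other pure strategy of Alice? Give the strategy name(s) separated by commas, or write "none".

R3 strictly dominates R1 — I: -4>-8, II: 2>-2, III: 9>0, IV: 2>1, V: 5>3.
R2: no other strategy beats it everywhere (R1 at I (-3>-8); R3 at I (-3>-4); R4 at I (-3>-7)).
R3 is not dominated — it holds its own against R1 at I (-4>-8); R2 at III (9>5); R4 at I (-4>-7).
R4 is strictly dominated by R3 (I: -4>-7, II: 2>1, III: 9>6, IV: 2>1, V: 5>4).

R1, R4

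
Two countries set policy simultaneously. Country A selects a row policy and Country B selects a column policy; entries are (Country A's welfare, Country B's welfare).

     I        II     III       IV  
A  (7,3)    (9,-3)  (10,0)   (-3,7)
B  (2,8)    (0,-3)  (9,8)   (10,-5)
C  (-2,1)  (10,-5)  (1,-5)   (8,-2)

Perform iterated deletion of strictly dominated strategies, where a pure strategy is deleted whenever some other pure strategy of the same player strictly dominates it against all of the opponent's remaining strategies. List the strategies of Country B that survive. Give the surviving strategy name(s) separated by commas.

Column II is eliminated: I beats it against every remaining row (A: 3>-3, B: 8>-3, C: 1>-5).
Country A's strategy C is strictly dominated by B (I: 2>-2, III: 9>1, IV: 10>8) and is removed.
Among the remaining strategies, none is strictly dominated by another pure strategy of the same player, so the elimination stops.
Surviving strategies — Country A: {A, B}; Country B: {I, III, IV}.

I, III, IV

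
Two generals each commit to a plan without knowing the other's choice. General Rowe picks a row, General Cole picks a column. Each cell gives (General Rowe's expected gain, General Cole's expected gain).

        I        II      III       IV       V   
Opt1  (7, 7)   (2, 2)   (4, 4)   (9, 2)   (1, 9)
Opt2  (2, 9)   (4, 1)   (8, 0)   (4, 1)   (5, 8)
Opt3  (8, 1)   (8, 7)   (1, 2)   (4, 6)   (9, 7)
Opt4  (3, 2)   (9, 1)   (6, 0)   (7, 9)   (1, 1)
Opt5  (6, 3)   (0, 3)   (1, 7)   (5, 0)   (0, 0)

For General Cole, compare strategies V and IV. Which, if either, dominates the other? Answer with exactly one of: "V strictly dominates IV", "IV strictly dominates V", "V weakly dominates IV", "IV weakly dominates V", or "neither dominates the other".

neither dominates the other

V's payoffs vs IV's, by General Rowe's action — Opt1: 9>2, Opt2: 8>1, Opt3: 7>6, Opt4: 1<9, Opt5: 0=0.
V does better at Opt1, Opt2, Opt3 but worse at Opt4; neither strategy dominates the other.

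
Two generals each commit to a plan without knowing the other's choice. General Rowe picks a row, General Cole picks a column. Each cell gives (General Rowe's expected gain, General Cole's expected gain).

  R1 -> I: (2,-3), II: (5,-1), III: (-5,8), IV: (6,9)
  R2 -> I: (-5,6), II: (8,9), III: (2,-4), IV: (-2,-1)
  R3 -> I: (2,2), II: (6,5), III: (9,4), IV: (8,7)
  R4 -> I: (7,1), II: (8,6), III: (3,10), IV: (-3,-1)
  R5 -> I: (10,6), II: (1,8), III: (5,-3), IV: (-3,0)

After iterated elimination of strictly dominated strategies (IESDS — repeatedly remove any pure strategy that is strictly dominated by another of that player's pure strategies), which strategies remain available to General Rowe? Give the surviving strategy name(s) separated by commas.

Column I is eliminated: II beats it against every remaining row (R1: -1>-3, R2: 9>6, R3: 5>2, R4: 6>1, R5: 8>6).
Row R1 is eliminated: R3 beats it against every remaining column (II: 6>5, III: 9>-5, IV: 8>6).
Row R5 is eliminated: R3 beats it against every remaining column (II: 6>1, III: 9>5, IV: 8>-3).
Among the remaining strategies, none is strictly dominated by another pure strategy of the same player, so the elimination stops.
Surviving strategies — General Rowe: {R2, R3, R4}; General Cole: {II, III, IV}.

R2, R3, R4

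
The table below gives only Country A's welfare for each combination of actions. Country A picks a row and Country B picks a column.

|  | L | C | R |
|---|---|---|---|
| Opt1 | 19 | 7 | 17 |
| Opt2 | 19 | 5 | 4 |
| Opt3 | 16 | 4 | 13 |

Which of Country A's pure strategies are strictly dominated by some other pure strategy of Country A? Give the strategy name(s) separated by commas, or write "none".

Opt3

Nothing dominates Opt1: Opt2 at L (19=19); Opt3 at L (19>16).
Nothing dominates Opt2: Opt1 at L (19=19); Opt3 at L (19>16).
Opt3 is strictly dominated by Opt1 (L: 19>16, C: 7>4, R: 17>13).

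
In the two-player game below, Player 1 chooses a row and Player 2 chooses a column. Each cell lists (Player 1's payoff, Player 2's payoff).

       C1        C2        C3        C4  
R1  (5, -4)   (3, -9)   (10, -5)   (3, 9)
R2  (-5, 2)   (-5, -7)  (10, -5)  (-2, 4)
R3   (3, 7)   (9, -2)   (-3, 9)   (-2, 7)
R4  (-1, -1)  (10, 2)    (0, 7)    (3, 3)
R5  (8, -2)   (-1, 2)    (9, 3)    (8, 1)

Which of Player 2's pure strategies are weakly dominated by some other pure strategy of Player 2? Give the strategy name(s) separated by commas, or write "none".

C1 is weakly dominated by C4 (R1: 9>-4, R2: 4>2, R3: 7=7, R4: 3>-1, R5: 1>-2).
C2 is weakly dominated by C3 (R1: -5>-9, R2: -5>-7, R3: 9>-2, R4: 7>2, R5: 3>2).
Nothing dominates C3: C1 at R3 (9>7); C2 at R1 (-5>-9); C4 at R3 (9>7).
C4 is not dominated — it holds its own against C1 at R1 (9>-4); C2 at R1 (9>-9); C3 at R1 (9>-5).

C1, C2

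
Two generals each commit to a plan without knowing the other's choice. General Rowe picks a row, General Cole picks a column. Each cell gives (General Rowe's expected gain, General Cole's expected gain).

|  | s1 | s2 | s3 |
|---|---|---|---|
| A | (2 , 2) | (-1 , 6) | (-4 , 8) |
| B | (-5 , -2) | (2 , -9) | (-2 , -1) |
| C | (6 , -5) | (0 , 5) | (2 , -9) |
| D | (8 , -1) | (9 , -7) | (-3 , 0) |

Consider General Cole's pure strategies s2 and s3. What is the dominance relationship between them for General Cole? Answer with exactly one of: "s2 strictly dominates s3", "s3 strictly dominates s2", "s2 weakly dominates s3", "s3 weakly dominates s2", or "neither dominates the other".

s2's payoffs vs s3's, by General Rowe's action — A: 6<8, B: -9<-1, C: 5>-9, D: -7<0.
s2 does better at C but worse at A, B, D; neither strategy dominates the other.

neither dominates the other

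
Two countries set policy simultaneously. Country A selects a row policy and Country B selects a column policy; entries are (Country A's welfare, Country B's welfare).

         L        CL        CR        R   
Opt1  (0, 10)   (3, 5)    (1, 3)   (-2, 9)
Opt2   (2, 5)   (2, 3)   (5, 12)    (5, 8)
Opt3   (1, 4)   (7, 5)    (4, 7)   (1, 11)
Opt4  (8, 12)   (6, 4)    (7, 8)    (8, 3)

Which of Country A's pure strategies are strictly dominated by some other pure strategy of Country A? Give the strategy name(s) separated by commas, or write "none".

Opt1, Opt2

Opt1: dominated, since Opt3 does at least as well everywhere (L: 1>0, CL: 7>3, CR: 4>1, R: 1>-2).
Opt2 is strictly dominated by Opt4 (L: 8>2, CL: 6>2, CR: 7>5, R: 8>5).
Opt3: no other strategy beats it everywhere (Opt1 at L (1>0); Opt2 at CL (7>2); Opt4 at CL (7>6)).
Opt4: no other strategy beats it everywhere (Opt1 at L (8>0); Opt2 at L (8>2); Opt3 at L (8>1)).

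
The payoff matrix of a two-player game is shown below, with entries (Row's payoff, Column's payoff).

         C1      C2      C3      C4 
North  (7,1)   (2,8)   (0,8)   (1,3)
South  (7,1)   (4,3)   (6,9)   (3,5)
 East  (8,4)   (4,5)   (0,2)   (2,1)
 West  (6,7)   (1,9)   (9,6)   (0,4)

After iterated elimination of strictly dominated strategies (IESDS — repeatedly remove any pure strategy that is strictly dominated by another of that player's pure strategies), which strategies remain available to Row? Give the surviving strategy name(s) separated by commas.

South, East, West

Column C1 is eliminated: C2 beats it against every remaining row (North: 8>1, South: 3>1, East: 5>4, West: 9>7).
Row North is eliminated: South beats it against every remaining column (C2: 4>2, C3: 6>0, C4: 3>1).
Column C4 is eliminated: C3 beats it against every remaining row (South: 9>5, East: 2>1, West: 6>4).
Among the remaining strategies, none is strictly dominated by another pure strategy of the same player, so the elimination stops.
Surviving strategies — Row: {South, East, West}; Column: {C2, C3}.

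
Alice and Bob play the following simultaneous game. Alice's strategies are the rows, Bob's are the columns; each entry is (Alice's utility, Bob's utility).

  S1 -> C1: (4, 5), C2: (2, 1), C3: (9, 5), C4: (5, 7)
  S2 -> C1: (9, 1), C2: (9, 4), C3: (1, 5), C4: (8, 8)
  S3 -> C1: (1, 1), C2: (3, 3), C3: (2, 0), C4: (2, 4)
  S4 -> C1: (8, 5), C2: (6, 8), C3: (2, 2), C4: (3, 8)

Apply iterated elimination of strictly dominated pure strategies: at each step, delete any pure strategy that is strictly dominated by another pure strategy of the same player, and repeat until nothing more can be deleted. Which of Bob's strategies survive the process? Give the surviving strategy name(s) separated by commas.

For Bob, C4 strictly dominates C1 on the remaining rows (S1: 7>5, S2: 8>1, S3: 4>1, S4: 8>5); eliminate C1.
Bob's strategy C3 is strictly dominated by C4 (S1: 7>5, S2: 8>5, S3: 4>0, S4: 8>2) and is removed.
For Alice, S2 strictly dominates S1 on the remaining columns (C2: 9>2, C4: 8>5); eliminate S1.
Alice's strategy S3 is strictly dominated by S2 (C2: 9>3, C4: 8>2) and is removed.
For Alice, S2 strictly dominates S4 on the remaining columns (C2: 9>6, C4: 8>3); eliminate S4.
For Bob, C4 strictly dominates C2 on the remaining rows (S2: 8>4); eliminate C2.
Among the remaining strategies, none is strictly dominated by another pure strategy of the same player, so the elimination stops.
Surviving strategies — Alice: {S2}; Bob: {C4}.

C4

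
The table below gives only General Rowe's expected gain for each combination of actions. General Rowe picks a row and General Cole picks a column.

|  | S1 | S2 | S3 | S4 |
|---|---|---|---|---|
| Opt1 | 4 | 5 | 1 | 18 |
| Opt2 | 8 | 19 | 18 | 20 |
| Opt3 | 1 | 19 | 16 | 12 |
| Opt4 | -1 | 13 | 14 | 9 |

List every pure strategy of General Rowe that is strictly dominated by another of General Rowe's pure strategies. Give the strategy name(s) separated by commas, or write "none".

Opt2 strictly dominates Opt1 — S1: 8>4, S2: 19>5, S3: 18>1, S4: 20>18.
Nothing dominates Opt2: Opt1 at S1 (8>4); Opt3 at S1 (8>1); Opt4 at S1 (8>-1).
Nothing dominates Opt3: Opt1 at S2 (19>5); Opt2 at S2 (19=19); Opt4 at S1 (1>-1).
Opt4 is strictly dominated by Opt2 (S1: 8>-1, S2: 19>13, S3: 18>14, S4: 20>9).

Opt1, Opt4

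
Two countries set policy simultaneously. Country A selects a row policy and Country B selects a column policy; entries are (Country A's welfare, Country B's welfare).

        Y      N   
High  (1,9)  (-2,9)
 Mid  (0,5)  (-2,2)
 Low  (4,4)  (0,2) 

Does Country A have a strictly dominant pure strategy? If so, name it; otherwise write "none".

Low vs High: Y: 4>1, N: 0>-2.
Low vs Mid: Y: 4>0, N: 0>-2.
Low strictly beats every other strategy against every opponent action, so it is strictly dominant.

Low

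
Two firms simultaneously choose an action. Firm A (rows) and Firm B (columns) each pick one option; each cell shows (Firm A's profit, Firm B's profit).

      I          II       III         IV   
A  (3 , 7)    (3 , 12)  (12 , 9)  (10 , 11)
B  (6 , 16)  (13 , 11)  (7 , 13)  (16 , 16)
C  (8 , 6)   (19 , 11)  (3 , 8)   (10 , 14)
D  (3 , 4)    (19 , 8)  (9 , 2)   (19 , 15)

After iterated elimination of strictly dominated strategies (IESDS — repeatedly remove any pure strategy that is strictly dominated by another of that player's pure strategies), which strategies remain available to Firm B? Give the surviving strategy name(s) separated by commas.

I, IV

Firm B's strategy III is strictly dominated by IV (A: 11>9, B: 16>13, C: 14>8, D: 15>2) and is removed.
Firm A's strategy A is strictly dominated by B (I: 6>3, II: 13>3, IV: 16>10) and is removed.
For Firm B, IV strictly dominates II on the remaining rows (B: 16>11, C: 14>11, D: 15>8); eliminate II.
Among the remaining strategies, none is strictly dominated by another pure strategy of the same player, so the elimination stops.
Surviving strategies — Firm A: {B, C, D}; Firm B: {I, IV}.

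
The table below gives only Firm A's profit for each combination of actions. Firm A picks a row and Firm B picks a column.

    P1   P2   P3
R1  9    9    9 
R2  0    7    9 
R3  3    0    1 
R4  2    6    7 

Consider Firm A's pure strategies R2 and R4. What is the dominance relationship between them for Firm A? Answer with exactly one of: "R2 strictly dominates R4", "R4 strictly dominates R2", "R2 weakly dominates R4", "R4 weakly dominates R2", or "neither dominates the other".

neither dominates the other

Compare R2 to R4 across each opponent action: P1: 0<2, P2: 7>6, P3: 9>7.
R2 does better at P2, P3 but worse at P1; neither strategy dominates the other.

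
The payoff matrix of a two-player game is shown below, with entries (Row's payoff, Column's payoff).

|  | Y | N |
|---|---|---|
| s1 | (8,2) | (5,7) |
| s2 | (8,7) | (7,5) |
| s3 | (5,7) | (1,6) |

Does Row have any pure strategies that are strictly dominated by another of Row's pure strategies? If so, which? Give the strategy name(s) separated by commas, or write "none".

s1 is not dominated — it holds its own against s2 at Y (8=8); s3 at Y (8>5).
s2 is not dominated — it holds its own against s1 at Y (8=8); s3 at Y (8>5).
s1 strictly dominates s3 — Y: 8>5, N: 5>1.

s3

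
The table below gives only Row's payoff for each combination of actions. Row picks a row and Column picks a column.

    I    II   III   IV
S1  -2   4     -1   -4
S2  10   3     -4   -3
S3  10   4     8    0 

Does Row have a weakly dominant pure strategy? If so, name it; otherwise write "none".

S3

S3 vs S1: I: 10>-2, II: 4=4, III: 8>-1, IV: 0>-4.
S3 vs S2: I: 10=10, II: 4>3, III: 8>-4, IV: 0>-3.
S3 is at least as good as every other strategy against every opponent action, so it is weakly dominant.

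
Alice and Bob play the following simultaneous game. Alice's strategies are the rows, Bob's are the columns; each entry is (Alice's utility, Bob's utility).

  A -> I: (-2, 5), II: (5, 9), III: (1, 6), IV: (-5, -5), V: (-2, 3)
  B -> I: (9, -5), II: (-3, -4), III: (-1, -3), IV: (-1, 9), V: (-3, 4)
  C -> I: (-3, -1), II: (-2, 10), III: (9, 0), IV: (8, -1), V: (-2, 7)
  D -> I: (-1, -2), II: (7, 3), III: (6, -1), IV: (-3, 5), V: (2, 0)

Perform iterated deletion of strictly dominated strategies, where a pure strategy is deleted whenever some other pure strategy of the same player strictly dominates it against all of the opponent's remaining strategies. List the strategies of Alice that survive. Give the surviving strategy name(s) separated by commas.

Alice's strategy A is strictly dominated by D (I: -1>-2, II: 7>5, III: 6>1, IV: -3>-5, V: 2>-2) and is removed.
For Bob, II strictly dominates I on the remaining rows (B: -4>-5, C: 10>-1, D: 3>-2); eliminate I.
For Alice, C strictly dominates B on the remaining columns (II: -2>-3, III: 9>-1, IV: 8>-1, V: -2>-3); eliminate B.
Column III is eliminated: II beats it against every remaining row (C: 10>0, D: 3>-1).
For Bob, II strictly dominates V on the remaining rows (C: 10>7, D: 3>0); eliminate V.
Among the remaining strategies, none is strictly dominated by another pure strategy of the same player, so the elimination stops.
Surviving strategies — Alice: {C, D}; Bob: {II, IV}.

C, D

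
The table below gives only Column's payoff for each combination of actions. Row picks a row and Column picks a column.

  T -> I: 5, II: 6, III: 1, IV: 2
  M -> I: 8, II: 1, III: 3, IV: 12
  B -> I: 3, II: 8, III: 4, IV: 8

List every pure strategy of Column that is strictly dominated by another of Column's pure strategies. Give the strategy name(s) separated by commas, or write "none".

I: no other strategy beats it everywhere (II at M (8>1); III at T (5>1); IV at T (5>2)).
II is not dominated — it holds its own against I at T (6>5); III at T (6>1); IV at T (6>2).
III: dominated, since IV does at least as well everywhere (T: 2>1, M: 12>3, B: 8>4).
Nothing dominates IV: I at M (12>8); II at M (12>1); III at T (2>1).

III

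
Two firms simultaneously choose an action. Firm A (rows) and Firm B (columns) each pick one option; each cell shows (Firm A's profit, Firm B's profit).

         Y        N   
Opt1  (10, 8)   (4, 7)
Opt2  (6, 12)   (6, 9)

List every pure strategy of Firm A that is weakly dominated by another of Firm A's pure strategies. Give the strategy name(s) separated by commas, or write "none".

Nothing dominates Opt1: Opt2 at Y (10>6).
Opt2 is not dominated — it holds its own against Opt1 at N (6>4).

none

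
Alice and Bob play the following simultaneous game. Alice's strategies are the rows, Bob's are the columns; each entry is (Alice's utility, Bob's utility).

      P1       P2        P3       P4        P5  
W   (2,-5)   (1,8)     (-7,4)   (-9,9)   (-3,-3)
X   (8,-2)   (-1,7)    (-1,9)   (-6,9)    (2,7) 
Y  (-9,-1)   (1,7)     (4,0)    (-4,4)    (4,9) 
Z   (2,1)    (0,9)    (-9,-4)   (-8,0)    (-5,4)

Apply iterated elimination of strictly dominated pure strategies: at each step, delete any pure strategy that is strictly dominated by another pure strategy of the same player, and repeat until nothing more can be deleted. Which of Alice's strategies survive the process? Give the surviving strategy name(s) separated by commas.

W, Y

Column P1 is eliminated: P2 beats it against every remaining row (W: 8>-5, X: 7>-2, Y: 7>-1, Z: 9>1).
Row X is eliminated: Y beats it against every remaining column (P2: 1>-1, P3: 4>-1, P4: -4>-6, P5: 4>2).
Alice's strategy Z is strictly dominated by Y (P2: 1>0, P3: 4>-9, P4: -4>-8, P5: 4>-5) and is removed.
Column P3 is eliminated: P2 beats it against every remaining row (W: 8>4, Y: 7>0).
Among the remaining strategies, none is strictly dominated by another pure strategy of the same player, so the elimination stops.
Surviving strategies — Alice: {W, Y}; Bob: {P2, P4, P5}.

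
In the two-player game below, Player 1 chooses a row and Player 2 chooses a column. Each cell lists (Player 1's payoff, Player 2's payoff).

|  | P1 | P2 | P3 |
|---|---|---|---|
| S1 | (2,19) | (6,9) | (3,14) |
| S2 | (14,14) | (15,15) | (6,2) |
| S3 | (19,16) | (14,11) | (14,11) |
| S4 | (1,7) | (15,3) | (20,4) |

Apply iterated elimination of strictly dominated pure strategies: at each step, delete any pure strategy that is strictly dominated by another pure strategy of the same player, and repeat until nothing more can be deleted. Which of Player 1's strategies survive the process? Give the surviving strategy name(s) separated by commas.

Row S1 is eliminated: S2 beats it against every remaining column (P1: 14>2, P2: 15>6, P3: 6>3).
Player 2's strategy P3 is strictly dominated by P1 (S2: 14>2, S3: 16>11, S4: 7>4) and is removed.
Among the remaining strategies, none is strictly dominated by another pure strategy of the same player, so the elimination stops.
Surviving strategies — Player 1: {S2, S3, S4}; Player 2: {P1, P2}.

S2, S3, S4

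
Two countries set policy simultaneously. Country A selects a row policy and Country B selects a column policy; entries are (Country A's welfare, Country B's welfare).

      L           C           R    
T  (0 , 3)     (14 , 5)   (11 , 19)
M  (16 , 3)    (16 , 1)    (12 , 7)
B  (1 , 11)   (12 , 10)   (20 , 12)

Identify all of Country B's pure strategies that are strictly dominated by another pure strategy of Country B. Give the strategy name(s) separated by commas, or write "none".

L: dominated, since R does at least as well everywhere (T: 19>3, M: 7>3, B: 12>11).
C: dominated, since R does at least as well everywhere (T: 19>5, M: 7>1, B: 12>10).
R is not dominated — it holds its own against L at T (19>3); C at T (19>5).

L, C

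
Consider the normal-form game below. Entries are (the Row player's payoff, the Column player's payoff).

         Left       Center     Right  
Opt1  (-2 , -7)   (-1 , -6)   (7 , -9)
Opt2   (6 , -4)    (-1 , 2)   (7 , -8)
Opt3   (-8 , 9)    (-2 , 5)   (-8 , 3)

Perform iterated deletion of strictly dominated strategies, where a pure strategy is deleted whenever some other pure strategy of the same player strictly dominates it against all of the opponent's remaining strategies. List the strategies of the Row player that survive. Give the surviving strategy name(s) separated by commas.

The Row player's strategy Opt3 is strictly dominated by Opt1 (Left: -2>-8, Center: -1>-2, Right: 7>-8) and is removed.
The Column player's strategy Left is strictly dominated by Center (Opt1: -6>-7, Opt2: 2>-4) and is removed.
The Column player's strategy Right is strictly dominated by Center (Opt1: -6>-9, Opt2: 2>-8) and is removed.
Among the remaining strategies, none is strictly dominated by another pure strategy of the same player, so the elimination stops.
Surviving strategies — the Row player: {Opt1, Opt2}; the Column player: {Center}.

Opt1, Opt2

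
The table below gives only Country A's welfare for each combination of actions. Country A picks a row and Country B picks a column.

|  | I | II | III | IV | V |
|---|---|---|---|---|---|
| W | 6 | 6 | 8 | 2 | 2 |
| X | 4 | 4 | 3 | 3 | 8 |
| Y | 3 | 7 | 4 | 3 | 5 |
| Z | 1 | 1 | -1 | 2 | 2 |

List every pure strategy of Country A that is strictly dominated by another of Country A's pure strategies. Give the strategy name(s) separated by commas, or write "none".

Z

W: no other strategy beats it everywhere (X at I (6>4); Y at I (6>3); Z at I (6>1)).
X is not dominated — it holds its own against W at IV (3>2); Y at I (4>3); Z at I (4>1).
Nothing dominates Y: W at II (7>6); X at II (7>4); Z at I (3>1).
Z is strictly dominated by X (I: 4>1, II: 4>1, III: 3>-1, IV: 3>2, V: 8>2).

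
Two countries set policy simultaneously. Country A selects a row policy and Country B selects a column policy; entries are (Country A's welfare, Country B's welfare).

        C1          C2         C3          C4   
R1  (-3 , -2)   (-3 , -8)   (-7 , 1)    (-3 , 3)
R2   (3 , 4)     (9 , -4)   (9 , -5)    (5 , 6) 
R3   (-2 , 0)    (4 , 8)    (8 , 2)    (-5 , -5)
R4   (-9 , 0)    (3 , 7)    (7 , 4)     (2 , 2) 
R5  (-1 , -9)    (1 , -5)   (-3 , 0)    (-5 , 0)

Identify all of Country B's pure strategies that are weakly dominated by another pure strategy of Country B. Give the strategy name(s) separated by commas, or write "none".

C1 is not dominated — it holds its own against C2 at R1 (-2>-8); C3 at R2 (4>-5); C4 at R3 (0>-5).
C2 is not dominated — it holds its own against C1 at R3 (8>0); C3 at R2 (-4>-5); C4 at R3 (8>-5).
C3: no other strategy beats it everywhere (C1 at R1 (1>-2); C2 at R1 (1>-8); C4 at R3 (2>-5)).
C4: no other strategy beats it everywhere (C1 at R1 (3>-2); C2 at R1 (3>-8); C3 at R1 (3>1)).

none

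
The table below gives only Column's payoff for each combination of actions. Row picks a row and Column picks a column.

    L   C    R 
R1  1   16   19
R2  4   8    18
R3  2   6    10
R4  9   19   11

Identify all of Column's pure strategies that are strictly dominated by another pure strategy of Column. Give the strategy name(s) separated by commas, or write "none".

L

C strictly dominates L — R1: 16>1, R2: 8>4, R3: 6>2, R4: 19>9.
Nothing dominates C: L at R1 (16>1); R at R4 (19>11).
R: no other strategy beats it everywhere (L at R1 (19>1); C at R1 (19>16)).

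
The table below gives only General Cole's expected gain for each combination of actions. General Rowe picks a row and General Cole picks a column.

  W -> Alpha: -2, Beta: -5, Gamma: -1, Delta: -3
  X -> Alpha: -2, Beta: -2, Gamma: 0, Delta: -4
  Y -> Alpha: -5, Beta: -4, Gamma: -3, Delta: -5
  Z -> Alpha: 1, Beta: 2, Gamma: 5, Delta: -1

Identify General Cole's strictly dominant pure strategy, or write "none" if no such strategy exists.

Gamma

Gamma vs Alpha: W: -1>-2, X: 0>-2, Y: -3>-5, Z: 5>1.
Gamma vs Beta: W: -1>-5, X: 0>-2, Y: -3>-4, Z: 5>2.
Gamma vs Delta: W: -1>-3, X: 0>-4, Y: -3>-5, Z: 5>-1.
Gamma strictly beats every other strategy against every opponent action, so it is strictly dominant.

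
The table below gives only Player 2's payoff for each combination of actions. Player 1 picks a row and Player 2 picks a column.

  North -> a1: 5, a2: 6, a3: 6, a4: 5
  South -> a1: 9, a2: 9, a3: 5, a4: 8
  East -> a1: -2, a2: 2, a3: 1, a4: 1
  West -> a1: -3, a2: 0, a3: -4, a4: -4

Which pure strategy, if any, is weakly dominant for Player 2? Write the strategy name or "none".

a2

a2 vs a1: North: 6>5, South: 9=9, East: 2>-2, West: 0>-3.
a2 vs a3: North: 6=6, South: 9>5, East: 2>1, West: 0>-4.
a2 vs a4: North: 6>5, South: 9>8, East: 2>1, West: 0>-4.
a2 is at least as good as every other strategy against every opponent action, so it is weakly dominant.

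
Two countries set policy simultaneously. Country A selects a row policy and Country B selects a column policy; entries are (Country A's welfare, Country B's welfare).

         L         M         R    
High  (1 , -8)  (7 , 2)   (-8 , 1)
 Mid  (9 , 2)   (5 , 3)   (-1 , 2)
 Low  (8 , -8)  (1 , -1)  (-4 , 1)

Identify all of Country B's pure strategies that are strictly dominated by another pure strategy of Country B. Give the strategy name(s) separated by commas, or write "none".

L

L: dominated, since M does at least as well everywhere (High: 2>-8, Mid: 3>2, Low: -1>-8).
M: no other strategy beats it everywhere (L at High (2>-8); R at High (2>1)).
R: no other strategy beats it everywhere (L at High (1>-8); M at Low (1>-1)).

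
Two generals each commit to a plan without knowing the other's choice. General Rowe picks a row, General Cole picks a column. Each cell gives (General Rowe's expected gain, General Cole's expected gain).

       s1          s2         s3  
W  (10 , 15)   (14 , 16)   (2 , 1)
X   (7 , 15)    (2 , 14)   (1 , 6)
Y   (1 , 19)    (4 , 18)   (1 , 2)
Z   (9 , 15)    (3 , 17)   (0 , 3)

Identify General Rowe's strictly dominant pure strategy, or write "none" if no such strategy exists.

W vs X: s1: 10>7, s2: 14>2, s3: 2>1.
W vs Y: s1: 10>1, s2: 14>4, s3: 2>1.
W vs Z: s1: 10>9, s2: 14>3, s3: 2>0.
W strictly beats every other strategy against every opponent action, so it is strictly dominant.

W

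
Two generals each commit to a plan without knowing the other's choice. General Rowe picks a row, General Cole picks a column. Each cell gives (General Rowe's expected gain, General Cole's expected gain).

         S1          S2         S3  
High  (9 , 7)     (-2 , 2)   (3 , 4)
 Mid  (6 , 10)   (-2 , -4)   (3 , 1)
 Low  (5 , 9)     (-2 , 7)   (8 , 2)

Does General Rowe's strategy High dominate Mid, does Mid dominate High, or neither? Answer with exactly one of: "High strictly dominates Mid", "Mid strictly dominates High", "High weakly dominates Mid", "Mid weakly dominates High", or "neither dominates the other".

High's payoffs vs Mid's, by General Cole's action — S1: 9>6, S2: -2=-2, S3: 3=3.
High is at least as good everywhere and strictly better somewhere (tied only at S2, S3), so High weakly but not strictly dominates Mid.

High weakly dominates Mid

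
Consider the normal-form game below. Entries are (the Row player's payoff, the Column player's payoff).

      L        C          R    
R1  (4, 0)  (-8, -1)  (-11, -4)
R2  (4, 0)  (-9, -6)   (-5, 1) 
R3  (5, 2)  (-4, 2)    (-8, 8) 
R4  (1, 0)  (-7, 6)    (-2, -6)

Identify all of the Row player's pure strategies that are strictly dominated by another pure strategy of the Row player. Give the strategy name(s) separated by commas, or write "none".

R1

R1: dominated, since R3 does at least as well everywhere (L: 5>4, C: -4>-8, R: -8>-11).
R2: no other strategy beats it everywhere (R1 at L (4=4); R3 at R (-5>-8); R4 at L (4>1)).
R3 is not dominated — it holds its own against R1 at L (5>4); R2 at L (5>4); R4 at L (5>1).
Nothing dominates R4: R1 at C (-7>-8); R2 at C (-7>-9); R3 at R (-2>-8).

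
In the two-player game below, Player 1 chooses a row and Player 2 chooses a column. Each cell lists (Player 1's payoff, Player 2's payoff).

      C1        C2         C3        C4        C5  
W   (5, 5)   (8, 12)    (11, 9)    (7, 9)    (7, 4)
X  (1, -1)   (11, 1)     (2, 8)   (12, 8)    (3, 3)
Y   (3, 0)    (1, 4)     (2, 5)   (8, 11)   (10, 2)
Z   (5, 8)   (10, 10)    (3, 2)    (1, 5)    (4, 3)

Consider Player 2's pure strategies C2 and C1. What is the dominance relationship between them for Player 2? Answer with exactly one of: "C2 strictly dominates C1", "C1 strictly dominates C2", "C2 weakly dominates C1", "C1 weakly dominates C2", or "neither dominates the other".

C2's payoffs vs C1's, by Player 1's action — W: 12>5, X: 1>-1, Y: 4>0, Z: 10>8.
C2 gives a strictly higher payoff against each choice by Player 1, so C2 strictly dominates C1.

C2 strictly dominates C1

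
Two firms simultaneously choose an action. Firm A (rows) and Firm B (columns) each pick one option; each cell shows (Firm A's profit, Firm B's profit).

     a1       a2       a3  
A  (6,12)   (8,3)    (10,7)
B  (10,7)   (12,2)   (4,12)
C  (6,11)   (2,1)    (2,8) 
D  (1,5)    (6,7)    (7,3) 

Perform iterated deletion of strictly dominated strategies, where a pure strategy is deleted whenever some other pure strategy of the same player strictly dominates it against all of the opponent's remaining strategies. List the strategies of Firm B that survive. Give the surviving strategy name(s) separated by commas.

a1, a3

Row C is eliminated: B beats it against every remaining column (a1: 10>6, a2: 12>2, a3: 4>2).
Firm A's strategy D is strictly dominated by A (a1: 6>1, a2: 8>6, a3: 10>7) and is removed.
For Firm B, a1 strictly dominates a2 on the remaining rows (A: 12>3, B: 7>2); eliminate a2.
Among the remaining strategies, none is strictly dominated by another pure strategy of the same player, so the elimination stops.
Surviving strategies — Firm A: {A, B}; Firm B: {a1, a3}.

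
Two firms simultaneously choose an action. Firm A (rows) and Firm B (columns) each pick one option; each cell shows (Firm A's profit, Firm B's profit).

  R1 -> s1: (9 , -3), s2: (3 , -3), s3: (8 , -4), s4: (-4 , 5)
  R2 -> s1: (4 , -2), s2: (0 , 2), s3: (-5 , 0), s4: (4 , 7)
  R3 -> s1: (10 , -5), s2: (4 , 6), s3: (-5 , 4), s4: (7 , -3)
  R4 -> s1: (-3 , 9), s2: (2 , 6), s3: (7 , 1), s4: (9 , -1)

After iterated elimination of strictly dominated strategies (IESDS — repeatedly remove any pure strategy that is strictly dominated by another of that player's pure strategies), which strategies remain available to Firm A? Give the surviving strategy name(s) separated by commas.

For Firm B, s2 strictly dominates s3 on the remaining rows (R1: -3>-4, R2: 2>0, R3: 6>4, R4: 6>1); eliminate s3.
Row R1 is eliminated: R3 beats it against every remaining column (s1: 10>9, s2: 4>3, s4: 7>-4).
Row R2 is eliminated: R3 beats it against every remaining column (s1: 10>4, s2: 4>0, s4: 7>4).
Firm B's strategy s4 is strictly dominated by s2 (R3: 6>-3, R4: 6>-1) and is removed.
Row R4 is eliminated: R3 beats it against every remaining column (s1: 10>-3, s2: 4>2).
Column s1 is eliminated: s2 beats it against every remaining row (R3: 6>-5).
Among the remaining strategies, none is strictly dominated by another pure strategy of the same player, so the elimination stops.
Surviving strategies — Firm A: {R3}; Firm B: {s2}.

R3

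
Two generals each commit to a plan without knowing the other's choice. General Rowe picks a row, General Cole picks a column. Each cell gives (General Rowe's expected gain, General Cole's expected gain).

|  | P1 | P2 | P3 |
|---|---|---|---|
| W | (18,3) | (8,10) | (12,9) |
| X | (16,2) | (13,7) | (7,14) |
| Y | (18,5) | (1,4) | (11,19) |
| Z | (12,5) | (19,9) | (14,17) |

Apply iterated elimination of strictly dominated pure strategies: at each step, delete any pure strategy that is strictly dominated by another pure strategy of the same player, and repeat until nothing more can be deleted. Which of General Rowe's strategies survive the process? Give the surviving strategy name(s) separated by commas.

Z

Column P1 is eliminated: P3 beats it against every remaining row (W: 9>3, X: 14>2, Y: 19>5, Z: 17>5).
For General Rowe, Z strictly dominates W on the remaining columns (P2: 19>8, P3: 14>12); eliminate W.
For General Rowe, Z strictly dominates X on the remaining columns (P2: 19>13, P3: 14>7); eliminate X.
Row Y is eliminated: Z beats it against every remaining column (P2: 19>1, P3: 14>11).
Column P2 is eliminated: P3 beats it against every remaining row (Z: 17>9).
Among the remaining strategies, none is strictly dominated by another pure strategy of the same player, so the elimination stops.
Surviving strategies — General Rowe: {Z}; General Cole: {P3}.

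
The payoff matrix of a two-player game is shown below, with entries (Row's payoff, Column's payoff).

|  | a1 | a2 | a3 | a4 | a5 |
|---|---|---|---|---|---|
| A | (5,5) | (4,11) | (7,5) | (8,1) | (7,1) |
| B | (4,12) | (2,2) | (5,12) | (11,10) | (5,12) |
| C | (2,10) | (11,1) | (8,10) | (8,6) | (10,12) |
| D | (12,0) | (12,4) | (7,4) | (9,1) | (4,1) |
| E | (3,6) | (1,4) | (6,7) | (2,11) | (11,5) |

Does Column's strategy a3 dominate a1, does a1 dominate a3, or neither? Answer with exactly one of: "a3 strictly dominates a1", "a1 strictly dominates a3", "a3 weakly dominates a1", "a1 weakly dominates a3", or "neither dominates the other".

a3's payoffs vs a1's, by Row's action — A: 5=5, B: 12=12, C: 10=10, D: 4>0, E: 7>6.
a3 is at least as good everywhere and strictly better somewhere (tied only at A, B, C), so a3 weakly but not strictly dominates a1.

a3 weakly dominates a1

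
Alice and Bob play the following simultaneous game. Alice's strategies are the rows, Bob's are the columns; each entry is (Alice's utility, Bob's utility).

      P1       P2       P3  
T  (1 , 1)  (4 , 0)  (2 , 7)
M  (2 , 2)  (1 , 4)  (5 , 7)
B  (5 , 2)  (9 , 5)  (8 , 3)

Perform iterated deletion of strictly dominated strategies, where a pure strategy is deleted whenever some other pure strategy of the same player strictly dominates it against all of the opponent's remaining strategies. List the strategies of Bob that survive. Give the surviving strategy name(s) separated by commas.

Row T is eliminated: B beats it against every remaining column (P1: 5>1, P2: 9>4, P3: 8>2).
Row M is eliminated: B beats it against every remaining column (P1: 5>2, P2: 9>1, P3: 8>5).
Bob's strategy P1 is strictly dominated by P2 (B: 5>2) and is removed.
Column P3 is eliminated: P2 beats it against every remaining row (B: 5>3).
Among the remaining strategies, none is strictly dominated by another pure strategy of the same player, so the elimination stops.
Surviving strategies — Alice: {B}; Bob: {P2}.

P2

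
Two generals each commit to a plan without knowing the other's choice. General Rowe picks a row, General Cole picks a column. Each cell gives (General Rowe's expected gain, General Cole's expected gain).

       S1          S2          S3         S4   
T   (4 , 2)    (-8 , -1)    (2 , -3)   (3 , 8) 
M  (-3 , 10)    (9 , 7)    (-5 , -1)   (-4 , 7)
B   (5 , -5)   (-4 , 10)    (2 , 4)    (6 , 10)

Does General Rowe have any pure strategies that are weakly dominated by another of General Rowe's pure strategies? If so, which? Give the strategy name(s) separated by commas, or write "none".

T: dominated, since B does at least as well everywhere (S1: 5>4, S2: -4>-8, S3: 2=2, S4: 6>3).
M: no other strategy beats it everywhere (T at S2 (9>-8); B at S2 (9>-4)).
B is not dominated — it holds its own against T at S1 (5>4); M at S1 (5>-3).

T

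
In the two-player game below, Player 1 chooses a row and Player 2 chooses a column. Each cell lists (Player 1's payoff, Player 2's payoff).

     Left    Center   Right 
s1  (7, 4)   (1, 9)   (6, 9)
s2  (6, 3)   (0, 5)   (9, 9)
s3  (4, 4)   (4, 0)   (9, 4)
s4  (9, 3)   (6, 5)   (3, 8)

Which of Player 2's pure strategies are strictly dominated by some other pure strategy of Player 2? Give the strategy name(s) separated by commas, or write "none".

Left: no other strategy beats it everywhere (Center at s3 (4>0); Right at s3 (4=4)).
Nothing dominates Center: Left at s1 (9>4); Right at s1 (9=9).
Right is not dominated — it holds its own against Left at s1 (9>4); Center at s1 (9=9).

none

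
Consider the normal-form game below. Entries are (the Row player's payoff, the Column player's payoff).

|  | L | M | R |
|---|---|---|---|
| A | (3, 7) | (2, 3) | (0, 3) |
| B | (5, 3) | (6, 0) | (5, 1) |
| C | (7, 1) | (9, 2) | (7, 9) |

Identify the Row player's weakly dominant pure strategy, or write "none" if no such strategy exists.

C

C vs A: L: 7>3, M: 9>2, R: 7>0.
C vs B: L: 7>5, M: 9>6, R: 7>5.
C is at least as good as every other strategy against every opponent action, so it is weakly dominant.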